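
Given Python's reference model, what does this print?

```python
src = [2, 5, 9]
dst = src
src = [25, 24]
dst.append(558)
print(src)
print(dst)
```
[25, 24]
[2, 5, 9, 558]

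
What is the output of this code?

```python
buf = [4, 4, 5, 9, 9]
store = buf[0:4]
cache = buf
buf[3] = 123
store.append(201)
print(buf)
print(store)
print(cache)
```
[4, 4, 5, 123, 9]
[4, 4, 5, 9, 201]
[4, 4, 5, 123, 9]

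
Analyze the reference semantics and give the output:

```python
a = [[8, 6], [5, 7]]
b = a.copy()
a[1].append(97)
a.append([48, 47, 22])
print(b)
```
[[8, 6], [5, 7, 97]]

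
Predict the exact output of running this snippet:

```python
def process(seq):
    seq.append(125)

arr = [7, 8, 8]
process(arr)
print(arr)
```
[7, 8, 8, 125]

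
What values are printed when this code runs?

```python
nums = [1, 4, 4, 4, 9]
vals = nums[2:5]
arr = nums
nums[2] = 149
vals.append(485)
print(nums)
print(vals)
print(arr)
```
[1, 4, 149, 4, 9]
[4, 4, 9, 485]
[1, 4, 149, 4, 9]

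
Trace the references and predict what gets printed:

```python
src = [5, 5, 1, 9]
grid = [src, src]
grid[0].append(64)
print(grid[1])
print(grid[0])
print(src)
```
[5, 5, 1, 9, 64]
[5, 5, 1, 9, 64]
[5, 5, 1, 9, 64]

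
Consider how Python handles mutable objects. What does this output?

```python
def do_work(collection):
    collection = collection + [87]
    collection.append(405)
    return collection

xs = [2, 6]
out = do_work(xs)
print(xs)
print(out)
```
[2, 6]
[2, 6, 87, 405]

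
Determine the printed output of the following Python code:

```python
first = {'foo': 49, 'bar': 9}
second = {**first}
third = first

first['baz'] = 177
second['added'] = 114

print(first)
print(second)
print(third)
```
{'foo': 49, 'bar': 9, 'baz': 177}
{'foo': 49, 'bar': 9, 'added': 114}
{'foo': 49, 'bar': 9, 'baz': 177}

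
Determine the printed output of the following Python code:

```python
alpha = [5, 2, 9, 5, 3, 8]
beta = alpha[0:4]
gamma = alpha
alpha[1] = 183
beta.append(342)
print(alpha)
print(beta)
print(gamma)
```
[5, 183, 9, 5, 3, 8]
[5, 2, 9, 5, 342]
[5, 183, 9, 5, 3, 8]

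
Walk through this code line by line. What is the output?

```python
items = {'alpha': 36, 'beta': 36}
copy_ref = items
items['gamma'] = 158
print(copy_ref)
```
{'alpha': 36, 'beta': 36, 'gamma': 158}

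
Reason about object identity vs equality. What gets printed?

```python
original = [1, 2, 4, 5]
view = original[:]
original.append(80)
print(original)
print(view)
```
[1, 2, 4, 5, 80]
[1, 2, 4, 5]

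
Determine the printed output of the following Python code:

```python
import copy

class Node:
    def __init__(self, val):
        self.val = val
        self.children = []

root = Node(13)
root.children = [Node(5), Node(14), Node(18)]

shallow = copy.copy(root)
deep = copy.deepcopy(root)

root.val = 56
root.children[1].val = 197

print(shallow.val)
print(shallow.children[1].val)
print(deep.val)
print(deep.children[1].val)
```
13
197
13
14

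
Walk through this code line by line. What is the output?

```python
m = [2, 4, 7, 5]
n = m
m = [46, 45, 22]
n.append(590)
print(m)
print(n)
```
[46, 45, 22]
[2, 4, 7, 5, 590]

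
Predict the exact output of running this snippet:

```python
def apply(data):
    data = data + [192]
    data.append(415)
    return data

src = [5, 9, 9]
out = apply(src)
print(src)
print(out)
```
[5, 9, 9]
[5, 9, 9, 192, 415]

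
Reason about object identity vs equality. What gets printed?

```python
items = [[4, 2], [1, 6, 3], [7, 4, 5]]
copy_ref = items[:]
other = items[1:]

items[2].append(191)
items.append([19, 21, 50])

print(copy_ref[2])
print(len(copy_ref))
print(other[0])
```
[7, 4, 5, 191]
3
[1, 6, 3]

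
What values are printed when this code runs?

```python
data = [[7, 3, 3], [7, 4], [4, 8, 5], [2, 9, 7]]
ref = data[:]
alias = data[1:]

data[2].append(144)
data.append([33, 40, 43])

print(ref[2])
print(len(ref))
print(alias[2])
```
[4, 8, 5, 144]
4
[2, 9, 7]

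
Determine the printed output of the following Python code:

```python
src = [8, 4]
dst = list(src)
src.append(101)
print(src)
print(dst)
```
[8, 4, 101]
[8, 4]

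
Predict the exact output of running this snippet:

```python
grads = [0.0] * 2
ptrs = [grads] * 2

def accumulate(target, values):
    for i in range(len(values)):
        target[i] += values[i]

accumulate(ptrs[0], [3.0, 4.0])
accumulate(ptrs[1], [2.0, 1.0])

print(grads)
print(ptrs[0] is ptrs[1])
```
[5.0, 5.0]
True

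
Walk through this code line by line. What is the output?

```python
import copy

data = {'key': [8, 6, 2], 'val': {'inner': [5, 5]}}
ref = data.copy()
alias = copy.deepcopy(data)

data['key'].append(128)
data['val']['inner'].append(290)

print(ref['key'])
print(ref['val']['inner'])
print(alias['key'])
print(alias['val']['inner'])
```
[8, 6, 2, 128]
[5, 5, 290]
[8, 6, 2]
[5, 5]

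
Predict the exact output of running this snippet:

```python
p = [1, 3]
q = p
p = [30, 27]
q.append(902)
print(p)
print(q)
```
[30, 27]
[1, 3, 902]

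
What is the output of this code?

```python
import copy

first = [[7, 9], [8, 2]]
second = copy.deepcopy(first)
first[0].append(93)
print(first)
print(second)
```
[[7, 9, 93], [8, 2]]
[[7, 9], [8, 2]]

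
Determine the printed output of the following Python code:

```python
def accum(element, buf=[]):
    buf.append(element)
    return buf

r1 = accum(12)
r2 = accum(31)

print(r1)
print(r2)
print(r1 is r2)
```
[12, 31]
[12, 31]
True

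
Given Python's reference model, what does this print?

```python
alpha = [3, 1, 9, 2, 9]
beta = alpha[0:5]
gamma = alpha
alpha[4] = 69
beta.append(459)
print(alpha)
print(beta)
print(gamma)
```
[3, 1, 9, 2, 69]
[3, 1, 9, 2, 9, 459]
[3, 1, 9, 2, 69]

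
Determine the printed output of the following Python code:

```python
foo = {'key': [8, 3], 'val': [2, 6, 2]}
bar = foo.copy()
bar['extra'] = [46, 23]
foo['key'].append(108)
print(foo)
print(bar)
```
{'key': [8, 3, 108], 'val': [2, 6, 2]}
{'key': [8, 3, 108], 'val': [2, 6, 2], 'extra': [46, 23]}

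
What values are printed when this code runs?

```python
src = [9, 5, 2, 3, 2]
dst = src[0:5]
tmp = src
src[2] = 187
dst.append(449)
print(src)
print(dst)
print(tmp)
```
[9, 5, 187, 3, 2]
[9, 5, 2, 3, 2, 449]
[9, 5, 187, 3, 2]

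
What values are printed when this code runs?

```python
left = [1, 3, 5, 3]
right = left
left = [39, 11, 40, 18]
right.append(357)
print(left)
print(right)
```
[39, 11, 40, 18]
[1, 3, 5, 3, 357]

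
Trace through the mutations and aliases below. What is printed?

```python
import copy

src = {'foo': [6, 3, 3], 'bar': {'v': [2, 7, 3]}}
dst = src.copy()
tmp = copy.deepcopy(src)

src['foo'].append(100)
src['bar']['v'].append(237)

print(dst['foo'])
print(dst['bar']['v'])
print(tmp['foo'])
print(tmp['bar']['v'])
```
[6, 3, 3, 100]
[2, 7, 3, 237]
[6, 3, 3]
[2, 7, 3]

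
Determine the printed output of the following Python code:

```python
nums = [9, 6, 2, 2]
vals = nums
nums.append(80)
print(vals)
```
[9, 6, 2, 2, 80]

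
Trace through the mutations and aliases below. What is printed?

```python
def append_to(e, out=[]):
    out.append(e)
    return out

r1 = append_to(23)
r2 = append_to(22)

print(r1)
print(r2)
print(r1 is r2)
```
[23, 22]
[23, 22]
True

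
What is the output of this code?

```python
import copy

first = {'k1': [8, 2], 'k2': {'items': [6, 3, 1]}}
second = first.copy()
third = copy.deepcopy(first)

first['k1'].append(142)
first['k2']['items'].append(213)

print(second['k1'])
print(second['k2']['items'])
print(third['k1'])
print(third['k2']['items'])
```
[8, 2, 142]
[6, 3, 1, 213]
[8, 2]
[6, 3, 1]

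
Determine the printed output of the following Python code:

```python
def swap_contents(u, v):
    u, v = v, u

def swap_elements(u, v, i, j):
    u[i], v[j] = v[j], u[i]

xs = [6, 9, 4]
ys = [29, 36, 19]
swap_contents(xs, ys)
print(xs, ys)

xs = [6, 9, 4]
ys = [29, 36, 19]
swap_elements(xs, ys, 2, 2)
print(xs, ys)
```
[6, 9, 4] [29, 36, 19]
[6, 9, 19] [29, 36, 4]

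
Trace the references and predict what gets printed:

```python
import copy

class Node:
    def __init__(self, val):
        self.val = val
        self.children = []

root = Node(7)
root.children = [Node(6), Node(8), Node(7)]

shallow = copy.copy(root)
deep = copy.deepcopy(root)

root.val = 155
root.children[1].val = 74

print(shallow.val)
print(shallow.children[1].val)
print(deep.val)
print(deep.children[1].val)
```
7
74
7
8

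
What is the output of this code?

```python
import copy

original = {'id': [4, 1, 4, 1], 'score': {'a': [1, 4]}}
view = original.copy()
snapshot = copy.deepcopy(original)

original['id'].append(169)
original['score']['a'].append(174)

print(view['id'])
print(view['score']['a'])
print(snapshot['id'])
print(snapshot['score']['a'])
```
[4, 1, 4, 1, 169]
[1, 4, 174]
[4, 1, 4, 1]
[1, 4]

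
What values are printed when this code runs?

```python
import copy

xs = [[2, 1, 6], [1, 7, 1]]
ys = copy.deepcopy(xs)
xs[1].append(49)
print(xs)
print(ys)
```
[[2, 1, 6], [1, 7, 1, 49]]
[[2, 1, 6], [1, 7, 1]]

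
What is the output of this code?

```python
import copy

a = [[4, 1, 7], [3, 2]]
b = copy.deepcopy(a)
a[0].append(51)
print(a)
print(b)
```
[[4, 1, 7, 51], [3, 2]]
[[4, 1, 7], [3, 2]]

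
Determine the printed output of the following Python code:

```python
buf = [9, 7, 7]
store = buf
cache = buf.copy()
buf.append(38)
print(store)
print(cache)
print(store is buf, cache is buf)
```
[9, 7, 7, 38]
[9, 7, 7]
True False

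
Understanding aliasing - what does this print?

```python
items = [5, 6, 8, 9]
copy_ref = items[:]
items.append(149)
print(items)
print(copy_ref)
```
[5, 6, 8, 9, 149]
[5, 6, 8, 9]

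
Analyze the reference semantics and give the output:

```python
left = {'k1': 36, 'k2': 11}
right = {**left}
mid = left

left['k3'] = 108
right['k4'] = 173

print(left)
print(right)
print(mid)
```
{'k1': 36, 'k2': 11, 'k3': 108}
{'k1': 36, 'k2': 11, 'k4': 173}
{'k1': 36, 'k2': 11, 'k3': 108}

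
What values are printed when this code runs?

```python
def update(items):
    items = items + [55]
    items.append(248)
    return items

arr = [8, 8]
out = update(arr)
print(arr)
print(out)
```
[8, 8]
[8, 8, 55, 248]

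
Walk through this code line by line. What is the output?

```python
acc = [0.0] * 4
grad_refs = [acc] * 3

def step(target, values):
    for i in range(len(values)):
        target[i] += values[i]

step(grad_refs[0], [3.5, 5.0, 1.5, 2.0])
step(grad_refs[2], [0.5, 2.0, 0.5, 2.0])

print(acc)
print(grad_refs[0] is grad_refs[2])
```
[4.0, 7.0, 2.0, 4.0]
True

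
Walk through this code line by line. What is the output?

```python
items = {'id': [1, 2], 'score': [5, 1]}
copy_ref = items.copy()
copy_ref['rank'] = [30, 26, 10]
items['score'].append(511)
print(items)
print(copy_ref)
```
{'id': [1, 2], 'score': [5, 1, 511]}
{'id': [1, 2], 'score': [5, 1, 511], 'rank': [30, 26, 10]}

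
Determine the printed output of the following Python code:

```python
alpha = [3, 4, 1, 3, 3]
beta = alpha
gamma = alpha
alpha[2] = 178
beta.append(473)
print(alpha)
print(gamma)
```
[3, 4, 178, 3, 3, 473]
[3, 4, 178, 3, 3, 473]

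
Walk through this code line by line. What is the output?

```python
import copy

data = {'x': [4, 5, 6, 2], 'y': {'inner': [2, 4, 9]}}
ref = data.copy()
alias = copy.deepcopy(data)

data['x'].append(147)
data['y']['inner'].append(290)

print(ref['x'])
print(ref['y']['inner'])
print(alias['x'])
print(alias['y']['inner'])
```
[4, 5, 6, 2, 147]
[2, 4, 9, 290]
[4, 5, 6, 2]
[2, 4, 9]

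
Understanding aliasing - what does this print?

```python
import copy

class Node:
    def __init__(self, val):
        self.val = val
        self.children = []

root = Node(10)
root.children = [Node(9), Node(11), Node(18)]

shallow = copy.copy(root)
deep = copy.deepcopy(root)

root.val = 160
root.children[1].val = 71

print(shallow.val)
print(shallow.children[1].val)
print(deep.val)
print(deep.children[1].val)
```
10
71
10
11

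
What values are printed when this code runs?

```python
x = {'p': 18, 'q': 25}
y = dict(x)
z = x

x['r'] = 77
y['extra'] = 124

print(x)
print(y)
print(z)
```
{'p': 18, 'q': 25, 'r': 77}
{'p': 18, 'q': 25, 'extra': 124}
{'p': 18, 'q': 25, 'r': 77}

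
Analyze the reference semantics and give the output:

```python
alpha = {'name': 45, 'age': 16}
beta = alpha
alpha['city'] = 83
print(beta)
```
{'name': 45, 'age': 16, 'city': 83}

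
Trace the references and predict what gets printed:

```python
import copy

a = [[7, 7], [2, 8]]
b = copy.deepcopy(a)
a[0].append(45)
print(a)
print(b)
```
[[7, 7, 45], [2, 8]]
[[7, 7], [2, 8]]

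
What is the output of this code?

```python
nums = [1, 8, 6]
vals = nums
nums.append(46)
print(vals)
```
[1, 8, 6, 46]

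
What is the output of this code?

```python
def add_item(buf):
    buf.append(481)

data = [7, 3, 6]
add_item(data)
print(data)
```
[7, 3, 6, 481]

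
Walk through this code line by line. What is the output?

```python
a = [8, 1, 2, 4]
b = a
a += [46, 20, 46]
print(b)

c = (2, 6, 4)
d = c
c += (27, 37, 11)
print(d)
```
[8, 1, 2, 4, 46, 20, 46]
(2, 6, 4)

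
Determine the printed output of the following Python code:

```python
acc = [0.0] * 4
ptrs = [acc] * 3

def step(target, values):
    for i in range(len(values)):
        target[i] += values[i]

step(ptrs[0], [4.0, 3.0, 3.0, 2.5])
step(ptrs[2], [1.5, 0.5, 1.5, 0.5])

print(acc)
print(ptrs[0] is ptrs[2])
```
[5.5, 3.5, 4.5, 3.0]
True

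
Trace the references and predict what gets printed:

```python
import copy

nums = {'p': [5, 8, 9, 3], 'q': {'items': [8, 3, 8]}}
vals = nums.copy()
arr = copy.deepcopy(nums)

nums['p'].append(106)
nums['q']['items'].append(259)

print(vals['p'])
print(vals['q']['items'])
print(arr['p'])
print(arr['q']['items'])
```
[5, 8, 9, 3, 106]
[8, 3, 8, 259]
[5, 8, 9, 3]
[8, 3, 8]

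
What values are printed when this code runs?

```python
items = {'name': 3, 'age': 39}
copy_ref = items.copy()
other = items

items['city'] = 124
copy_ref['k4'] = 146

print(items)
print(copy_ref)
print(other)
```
{'name': 3, 'age': 39, 'city': 124}
{'name': 3, 'age': 39, 'k4': 146}
{'name': 3, 'age': 39, 'city': 124}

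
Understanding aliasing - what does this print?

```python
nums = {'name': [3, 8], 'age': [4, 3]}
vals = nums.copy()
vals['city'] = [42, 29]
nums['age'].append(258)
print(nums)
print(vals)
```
{'name': [3, 8], 'age': [4, 3, 258]}
{'name': [3, 8], 'age': [4, 3, 258], 'city': [42, 29]}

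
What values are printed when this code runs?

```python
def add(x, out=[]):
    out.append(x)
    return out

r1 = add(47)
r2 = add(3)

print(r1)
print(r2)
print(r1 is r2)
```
[47, 3]
[47, 3]
True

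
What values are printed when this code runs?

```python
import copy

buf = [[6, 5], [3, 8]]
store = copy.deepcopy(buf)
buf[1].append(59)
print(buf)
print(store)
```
[[6, 5], [3, 8, 59]]
[[6, 5], [3, 8]]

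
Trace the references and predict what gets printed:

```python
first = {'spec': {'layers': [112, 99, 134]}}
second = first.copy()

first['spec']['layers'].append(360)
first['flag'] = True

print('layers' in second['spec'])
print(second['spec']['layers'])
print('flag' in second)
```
True
[112, 99, 134, 360]
False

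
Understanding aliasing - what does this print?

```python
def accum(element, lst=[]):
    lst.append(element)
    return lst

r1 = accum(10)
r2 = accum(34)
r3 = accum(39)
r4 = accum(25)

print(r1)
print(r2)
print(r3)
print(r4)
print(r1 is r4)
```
[10, 34, 39, 25]
[10, 34, 39, 25]
[10, 34, 39, 25]
[10, 34, 39, 25]
True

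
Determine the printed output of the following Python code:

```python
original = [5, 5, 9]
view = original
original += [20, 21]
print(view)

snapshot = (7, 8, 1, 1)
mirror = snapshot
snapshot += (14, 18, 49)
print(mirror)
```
[5, 5, 9, 20, 21]
(7, 8, 1, 1)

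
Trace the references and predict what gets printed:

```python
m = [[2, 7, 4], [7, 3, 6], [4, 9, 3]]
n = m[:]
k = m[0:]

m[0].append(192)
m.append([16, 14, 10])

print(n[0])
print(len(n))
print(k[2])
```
[2, 7, 4, 192]
3
[4, 9, 3]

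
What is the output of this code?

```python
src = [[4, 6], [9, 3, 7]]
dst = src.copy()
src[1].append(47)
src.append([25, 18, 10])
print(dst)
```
[[4, 6], [9, 3, 7, 47]]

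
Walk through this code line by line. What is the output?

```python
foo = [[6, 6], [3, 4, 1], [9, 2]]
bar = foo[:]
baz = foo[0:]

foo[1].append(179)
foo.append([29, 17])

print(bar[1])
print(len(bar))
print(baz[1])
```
[3, 4, 1, 179]
3
[3, 4, 1, 179]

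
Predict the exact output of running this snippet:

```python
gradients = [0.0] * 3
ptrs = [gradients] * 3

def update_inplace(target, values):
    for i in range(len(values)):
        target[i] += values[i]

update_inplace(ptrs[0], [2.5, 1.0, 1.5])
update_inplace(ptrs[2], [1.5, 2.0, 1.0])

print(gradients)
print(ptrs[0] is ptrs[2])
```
[4.0, 3.0, 2.5]
True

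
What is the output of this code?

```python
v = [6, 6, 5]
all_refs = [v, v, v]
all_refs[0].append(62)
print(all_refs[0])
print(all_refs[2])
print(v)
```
[6, 6, 5, 62]
[6, 6, 5, 62]
[6, 6, 5, 62]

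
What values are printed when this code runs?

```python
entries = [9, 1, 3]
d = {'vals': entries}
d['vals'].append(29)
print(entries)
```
[9, 1, 3, 29]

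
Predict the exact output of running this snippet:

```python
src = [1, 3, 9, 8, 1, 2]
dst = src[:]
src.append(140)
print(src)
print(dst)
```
[1, 3, 9, 8, 1, 2, 140]
[1, 3, 9, 8, 1, 2]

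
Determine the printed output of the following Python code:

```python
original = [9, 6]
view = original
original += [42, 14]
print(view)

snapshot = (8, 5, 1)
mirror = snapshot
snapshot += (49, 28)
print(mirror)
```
[9, 6, 42, 14]
(8, 5, 1)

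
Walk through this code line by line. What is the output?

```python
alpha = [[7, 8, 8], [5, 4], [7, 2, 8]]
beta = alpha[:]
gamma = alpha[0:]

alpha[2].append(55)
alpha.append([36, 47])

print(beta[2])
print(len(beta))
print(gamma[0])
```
[7, 2, 8, 55]
3
[7, 8, 8]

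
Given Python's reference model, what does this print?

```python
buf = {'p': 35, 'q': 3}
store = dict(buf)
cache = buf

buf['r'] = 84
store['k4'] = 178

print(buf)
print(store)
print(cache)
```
{'p': 35, 'q': 3, 'r': 84}
{'p': 35, 'q': 3, 'k4': 178}
{'p': 35, 'q': 3, 'r': 84}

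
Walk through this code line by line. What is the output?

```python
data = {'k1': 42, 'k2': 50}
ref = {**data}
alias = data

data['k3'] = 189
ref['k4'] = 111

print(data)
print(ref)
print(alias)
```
{'k1': 42, 'k2': 50, 'k3': 189}
{'k1': 42, 'k2': 50, 'k4': 111}
{'k1': 42, 'k2': 50, 'k3': 189}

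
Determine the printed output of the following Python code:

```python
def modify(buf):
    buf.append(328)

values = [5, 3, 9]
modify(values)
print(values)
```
[5, 3, 9, 328]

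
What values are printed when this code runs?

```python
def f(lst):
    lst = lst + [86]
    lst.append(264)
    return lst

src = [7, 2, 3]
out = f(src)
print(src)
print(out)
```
[7, 2, 3]
[7, 2, 3, 86, 264]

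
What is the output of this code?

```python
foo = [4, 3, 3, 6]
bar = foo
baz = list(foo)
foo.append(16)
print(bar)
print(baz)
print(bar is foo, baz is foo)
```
[4, 3, 3, 6, 16]
[4, 3, 3, 6]
True False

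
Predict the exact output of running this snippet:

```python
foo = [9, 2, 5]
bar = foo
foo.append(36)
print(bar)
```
[9, 2, 5, 36]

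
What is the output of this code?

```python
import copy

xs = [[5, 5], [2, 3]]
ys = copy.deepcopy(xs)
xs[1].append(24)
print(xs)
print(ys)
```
[[5, 5], [2, 3, 24]]
[[5, 5], [2, 3]]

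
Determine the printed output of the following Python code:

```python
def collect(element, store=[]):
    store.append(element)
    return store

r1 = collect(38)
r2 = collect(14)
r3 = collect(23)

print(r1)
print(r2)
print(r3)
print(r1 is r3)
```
[38, 14, 23]
[38, 14, 23]
[38, 14, 23]
True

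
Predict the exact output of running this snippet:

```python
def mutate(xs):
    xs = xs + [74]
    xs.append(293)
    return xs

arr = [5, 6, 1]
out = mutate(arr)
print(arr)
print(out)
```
[5, 6, 1]
[5, 6, 1, 74, 293]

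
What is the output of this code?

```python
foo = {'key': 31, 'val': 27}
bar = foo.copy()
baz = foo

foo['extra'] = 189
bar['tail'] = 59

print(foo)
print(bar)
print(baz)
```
{'key': 31, 'val': 27, 'extra': 189}
{'key': 31, 'val': 27, 'tail': 59}
{'key': 31, 'val': 27, 'extra': 189}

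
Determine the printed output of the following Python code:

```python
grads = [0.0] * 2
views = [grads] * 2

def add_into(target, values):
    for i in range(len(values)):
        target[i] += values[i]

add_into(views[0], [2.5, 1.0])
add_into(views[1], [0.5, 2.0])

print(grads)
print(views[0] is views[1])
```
[3.0, 3.0]
True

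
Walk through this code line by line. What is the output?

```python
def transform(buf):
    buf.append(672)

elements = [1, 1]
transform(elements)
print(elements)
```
[1, 1, 672]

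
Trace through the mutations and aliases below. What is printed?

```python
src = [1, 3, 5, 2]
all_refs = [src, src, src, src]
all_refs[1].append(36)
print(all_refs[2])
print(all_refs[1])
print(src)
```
[1, 3, 5, 2, 36]
[1, 3, 5, 2, 36]
[1, 3, 5, 2, 36]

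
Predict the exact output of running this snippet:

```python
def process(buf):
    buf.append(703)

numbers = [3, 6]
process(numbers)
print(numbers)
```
[3, 6, 703]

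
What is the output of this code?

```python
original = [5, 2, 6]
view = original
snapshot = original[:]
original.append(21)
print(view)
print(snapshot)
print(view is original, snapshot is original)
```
[5, 2, 6, 21]
[5, 2, 6]
True False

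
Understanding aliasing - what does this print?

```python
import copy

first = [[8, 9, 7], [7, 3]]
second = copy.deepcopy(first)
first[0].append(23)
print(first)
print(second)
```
[[8, 9, 7, 23], [7, 3]]
[[8, 9, 7], [7, 3]]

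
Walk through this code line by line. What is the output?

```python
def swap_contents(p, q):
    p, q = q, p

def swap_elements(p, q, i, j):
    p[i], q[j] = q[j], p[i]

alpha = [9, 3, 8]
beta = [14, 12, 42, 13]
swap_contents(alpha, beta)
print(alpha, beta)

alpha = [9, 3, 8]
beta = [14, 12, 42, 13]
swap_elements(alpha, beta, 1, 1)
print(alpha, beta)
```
[9, 3, 8] [14, 12, 42, 13]
[9, 12, 8] [14, 3, 42, 13]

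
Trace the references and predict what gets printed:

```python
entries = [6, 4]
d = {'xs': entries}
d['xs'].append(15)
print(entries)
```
[6, 4, 15]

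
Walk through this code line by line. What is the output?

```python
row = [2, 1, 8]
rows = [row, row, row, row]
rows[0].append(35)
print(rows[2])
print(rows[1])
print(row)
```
[2, 1, 8, 35]
[2, 1, 8, 35]
[2, 1, 8, 35]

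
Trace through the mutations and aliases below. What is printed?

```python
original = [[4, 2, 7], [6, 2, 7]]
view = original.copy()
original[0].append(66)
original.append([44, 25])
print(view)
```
[[4, 2, 7, 66], [6, 2, 7]]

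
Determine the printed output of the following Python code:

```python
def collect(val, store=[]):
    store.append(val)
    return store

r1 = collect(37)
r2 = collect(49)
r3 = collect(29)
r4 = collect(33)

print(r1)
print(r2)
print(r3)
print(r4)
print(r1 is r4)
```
[37, 49, 29, 33]
[37, 49, 29, 33]
[37, 49, 29, 33]
[37, 49, 29, 33]
True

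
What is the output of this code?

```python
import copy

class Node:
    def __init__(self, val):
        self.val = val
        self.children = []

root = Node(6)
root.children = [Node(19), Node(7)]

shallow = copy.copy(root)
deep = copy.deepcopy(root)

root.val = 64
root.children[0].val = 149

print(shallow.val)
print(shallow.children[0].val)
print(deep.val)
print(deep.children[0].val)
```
6
149
6
19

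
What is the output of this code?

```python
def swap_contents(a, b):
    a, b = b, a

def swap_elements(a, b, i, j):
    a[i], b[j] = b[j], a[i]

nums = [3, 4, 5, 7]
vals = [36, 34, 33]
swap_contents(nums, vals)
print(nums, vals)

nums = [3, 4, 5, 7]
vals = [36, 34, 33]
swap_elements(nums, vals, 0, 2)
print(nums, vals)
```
[3, 4, 5, 7] [36, 34, 33]
[33, 4, 5, 7] [36, 34, 3]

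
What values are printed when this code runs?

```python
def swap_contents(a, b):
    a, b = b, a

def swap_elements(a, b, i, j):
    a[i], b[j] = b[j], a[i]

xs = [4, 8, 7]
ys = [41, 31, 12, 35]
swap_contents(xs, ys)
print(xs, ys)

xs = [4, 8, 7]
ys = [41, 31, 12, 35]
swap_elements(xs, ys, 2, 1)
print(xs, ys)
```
[4, 8, 7] [41, 31, 12, 35]
[4, 8, 31] [41, 7, 12, 35]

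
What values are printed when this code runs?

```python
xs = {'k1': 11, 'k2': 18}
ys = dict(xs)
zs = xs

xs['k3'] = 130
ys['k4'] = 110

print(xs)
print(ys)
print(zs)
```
{'k1': 11, 'k2': 18, 'k3': 130}
{'k1': 11, 'k2': 18, 'k4': 110}
{'k1': 11, 'k2': 18, 'k3': 130}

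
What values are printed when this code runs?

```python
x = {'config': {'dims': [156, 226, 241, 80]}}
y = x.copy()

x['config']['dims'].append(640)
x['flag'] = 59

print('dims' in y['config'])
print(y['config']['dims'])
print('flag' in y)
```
True
[156, 226, 241, 80, 640]
False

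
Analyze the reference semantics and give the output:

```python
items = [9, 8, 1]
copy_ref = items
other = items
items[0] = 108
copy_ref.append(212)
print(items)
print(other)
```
[108, 8, 1, 212]
[108, 8, 1, 212]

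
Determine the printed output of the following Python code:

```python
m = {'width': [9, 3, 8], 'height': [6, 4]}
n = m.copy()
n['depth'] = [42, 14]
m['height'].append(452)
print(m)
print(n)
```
{'width': [9, 3, 8], 'height': [6, 4, 452]}
{'width': [9, 3, 8], 'height': [6, 4, 452], 'depth': [42, 14]}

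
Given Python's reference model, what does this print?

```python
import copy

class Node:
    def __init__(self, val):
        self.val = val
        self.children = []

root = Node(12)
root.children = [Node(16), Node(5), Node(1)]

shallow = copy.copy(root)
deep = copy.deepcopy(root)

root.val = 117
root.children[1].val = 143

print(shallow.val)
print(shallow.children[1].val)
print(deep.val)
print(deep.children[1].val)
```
12
143
12
5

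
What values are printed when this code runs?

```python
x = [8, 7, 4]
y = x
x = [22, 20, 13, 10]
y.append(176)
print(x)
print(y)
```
[22, 20, 13, 10]
[8, 7, 4, 176]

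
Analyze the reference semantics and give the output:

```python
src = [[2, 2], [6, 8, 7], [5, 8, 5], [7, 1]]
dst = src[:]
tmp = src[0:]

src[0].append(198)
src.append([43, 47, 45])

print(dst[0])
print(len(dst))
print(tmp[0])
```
[2, 2, 198]
4
[2, 2, 198]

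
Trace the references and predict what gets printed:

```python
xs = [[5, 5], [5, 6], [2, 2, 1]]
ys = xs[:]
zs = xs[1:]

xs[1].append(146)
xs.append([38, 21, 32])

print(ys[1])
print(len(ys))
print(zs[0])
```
[5, 6, 146]
3
[5, 6, 146]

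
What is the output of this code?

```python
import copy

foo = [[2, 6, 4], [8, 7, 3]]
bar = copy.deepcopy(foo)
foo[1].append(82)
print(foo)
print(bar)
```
[[2, 6, 4], [8, 7, 3, 82]]
[[2, 6, 4], [8, 7, 3]]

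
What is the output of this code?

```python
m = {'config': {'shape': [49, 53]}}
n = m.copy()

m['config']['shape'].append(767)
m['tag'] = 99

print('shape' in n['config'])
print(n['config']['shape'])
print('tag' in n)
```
True
[49, 53, 767]
False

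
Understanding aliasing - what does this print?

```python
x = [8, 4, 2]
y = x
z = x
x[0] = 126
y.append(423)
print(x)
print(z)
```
[126, 4, 2, 423]
[126, 4, 2, 423]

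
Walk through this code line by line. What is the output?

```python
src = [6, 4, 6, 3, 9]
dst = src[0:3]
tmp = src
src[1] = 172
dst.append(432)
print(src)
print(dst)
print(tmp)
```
[6, 172, 6, 3, 9]
[6, 4, 6, 432]
[6, 172, 6, 3, 9]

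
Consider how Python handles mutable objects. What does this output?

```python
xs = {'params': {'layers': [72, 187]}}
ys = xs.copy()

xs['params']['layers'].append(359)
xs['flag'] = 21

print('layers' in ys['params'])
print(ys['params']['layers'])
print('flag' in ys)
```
True
[72, 187, 359]
False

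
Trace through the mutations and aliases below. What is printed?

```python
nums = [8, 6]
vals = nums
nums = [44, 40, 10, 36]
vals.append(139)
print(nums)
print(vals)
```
[44, 40, 10, 36]
[8, 6, 139]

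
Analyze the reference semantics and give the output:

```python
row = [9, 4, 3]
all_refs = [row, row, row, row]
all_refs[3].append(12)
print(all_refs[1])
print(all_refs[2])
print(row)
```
[9, 4, 3, 12]
[9, 4, 3, 12]
[9, 4, 3, 12]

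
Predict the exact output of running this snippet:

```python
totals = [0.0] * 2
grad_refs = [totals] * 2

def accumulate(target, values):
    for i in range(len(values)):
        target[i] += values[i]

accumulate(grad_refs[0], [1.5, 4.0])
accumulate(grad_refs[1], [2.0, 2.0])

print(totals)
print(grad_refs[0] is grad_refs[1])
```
[3.5, 6.0]
True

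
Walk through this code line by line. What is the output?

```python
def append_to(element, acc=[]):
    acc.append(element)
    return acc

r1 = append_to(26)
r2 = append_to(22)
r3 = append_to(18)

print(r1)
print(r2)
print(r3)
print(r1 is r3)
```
[26, 22, 18]
[26, 22, 18]
[26, 22, 18]
True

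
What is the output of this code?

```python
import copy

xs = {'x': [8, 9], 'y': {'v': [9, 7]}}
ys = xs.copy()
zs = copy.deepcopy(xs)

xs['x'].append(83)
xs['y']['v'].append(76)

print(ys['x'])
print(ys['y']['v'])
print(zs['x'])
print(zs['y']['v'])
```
[8, 9, 83]
[9, 7, 76]
[8, 9]
[9, 7]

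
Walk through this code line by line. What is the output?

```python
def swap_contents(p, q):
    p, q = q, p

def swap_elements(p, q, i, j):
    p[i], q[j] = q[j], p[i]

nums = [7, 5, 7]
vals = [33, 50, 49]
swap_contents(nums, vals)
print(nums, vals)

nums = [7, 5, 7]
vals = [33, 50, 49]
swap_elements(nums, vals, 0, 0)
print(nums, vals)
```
[7, 5, 7] [33, 50, 49]
[33, 5, 7] [7, 50, 49]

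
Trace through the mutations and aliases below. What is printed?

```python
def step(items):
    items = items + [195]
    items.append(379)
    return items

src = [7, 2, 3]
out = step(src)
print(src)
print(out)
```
[7, 2, 3]
[7, 2, 3, 195, 379]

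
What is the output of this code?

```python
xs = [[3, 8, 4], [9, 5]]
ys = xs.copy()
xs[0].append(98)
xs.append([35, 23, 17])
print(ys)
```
[[3, 8, 4, 98], [9, 5]]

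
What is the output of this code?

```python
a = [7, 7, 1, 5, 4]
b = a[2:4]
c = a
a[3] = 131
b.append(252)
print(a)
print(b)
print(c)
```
[7, 7, 1, 131, 4]
[1, 5, 252]
[7, 7, 1, 131, 4]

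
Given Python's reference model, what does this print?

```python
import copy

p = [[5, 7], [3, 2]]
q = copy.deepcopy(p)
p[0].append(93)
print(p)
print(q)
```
[[5, 7, 93], [3, 2]]
[[5, 7], [3, 2]]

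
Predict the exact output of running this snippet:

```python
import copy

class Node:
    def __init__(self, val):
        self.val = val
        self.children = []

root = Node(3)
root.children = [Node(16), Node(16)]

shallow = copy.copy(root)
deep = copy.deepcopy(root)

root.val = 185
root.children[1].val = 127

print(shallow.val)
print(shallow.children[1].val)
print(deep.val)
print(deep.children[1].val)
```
3
127
3
16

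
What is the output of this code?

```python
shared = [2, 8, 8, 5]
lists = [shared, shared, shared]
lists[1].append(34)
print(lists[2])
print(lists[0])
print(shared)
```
[2, 8, 8, 5, 34]
[2, 8, 8, 5, 34]
[2, 8, 8, 5, 34]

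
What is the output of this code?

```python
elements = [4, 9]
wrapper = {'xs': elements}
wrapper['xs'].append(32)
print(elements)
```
[4, 9, 32]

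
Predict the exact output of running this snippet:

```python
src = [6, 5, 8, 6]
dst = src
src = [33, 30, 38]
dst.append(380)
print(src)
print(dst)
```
[33, 30, 38]
[6, 5, 8, 6, 380]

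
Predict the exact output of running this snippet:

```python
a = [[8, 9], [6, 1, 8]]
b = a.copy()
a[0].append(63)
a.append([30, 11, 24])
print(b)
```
[[8, 9, 63], [6, 1, 8]]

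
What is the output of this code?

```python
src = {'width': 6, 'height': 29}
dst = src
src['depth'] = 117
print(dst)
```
{'width': 6, 'height': 29, 'depth': 117}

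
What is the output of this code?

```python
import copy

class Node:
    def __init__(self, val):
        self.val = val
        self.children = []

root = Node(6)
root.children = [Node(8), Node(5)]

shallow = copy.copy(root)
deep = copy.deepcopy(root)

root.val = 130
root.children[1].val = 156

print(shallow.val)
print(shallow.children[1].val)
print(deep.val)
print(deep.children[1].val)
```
6
156
6
5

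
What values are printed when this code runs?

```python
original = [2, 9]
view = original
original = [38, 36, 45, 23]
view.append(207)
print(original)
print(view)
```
[38, 36, 45, 23]
[2, 9, 207]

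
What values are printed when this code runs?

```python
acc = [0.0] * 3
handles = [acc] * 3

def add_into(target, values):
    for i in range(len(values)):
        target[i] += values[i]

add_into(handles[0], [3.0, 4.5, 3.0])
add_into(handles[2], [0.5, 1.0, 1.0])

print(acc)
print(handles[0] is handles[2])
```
[3.5, 5.5, 4.0]
True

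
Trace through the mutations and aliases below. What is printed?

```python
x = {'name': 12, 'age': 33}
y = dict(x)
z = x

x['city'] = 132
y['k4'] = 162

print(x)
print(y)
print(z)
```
{'name': 12, 'age': 33, 'city': 132}
{'name': 12, 'age': 33, 'k4': 162}
{'name': 12, 'age': 33, 'city': 132}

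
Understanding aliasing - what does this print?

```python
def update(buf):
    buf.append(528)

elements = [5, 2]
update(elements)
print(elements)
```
[5, 2, 528]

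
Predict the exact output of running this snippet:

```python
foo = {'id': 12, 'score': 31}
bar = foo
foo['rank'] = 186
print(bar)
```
{'id': 12, 'score': 31, 'rank': 186}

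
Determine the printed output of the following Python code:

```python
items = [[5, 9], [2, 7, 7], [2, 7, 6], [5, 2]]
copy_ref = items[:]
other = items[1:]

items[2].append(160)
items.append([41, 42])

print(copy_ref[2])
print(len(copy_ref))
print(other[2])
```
[2, 7, 6, 160]
4
[5, 2]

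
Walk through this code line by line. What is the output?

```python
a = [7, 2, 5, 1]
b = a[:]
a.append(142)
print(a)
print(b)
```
[7, 2, 5, 1, 142]
[7, 2, 5, 1]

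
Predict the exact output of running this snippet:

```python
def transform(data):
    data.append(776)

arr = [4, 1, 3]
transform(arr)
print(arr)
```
[4, 1, 3, 776]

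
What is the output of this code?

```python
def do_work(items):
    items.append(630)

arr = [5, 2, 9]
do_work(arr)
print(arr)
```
[5, 2, 9, 630]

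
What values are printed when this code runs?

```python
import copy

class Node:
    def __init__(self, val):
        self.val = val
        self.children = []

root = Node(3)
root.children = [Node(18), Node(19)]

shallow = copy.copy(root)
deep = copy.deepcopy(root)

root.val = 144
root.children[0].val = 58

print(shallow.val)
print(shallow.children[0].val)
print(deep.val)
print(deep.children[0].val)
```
3
58
3
18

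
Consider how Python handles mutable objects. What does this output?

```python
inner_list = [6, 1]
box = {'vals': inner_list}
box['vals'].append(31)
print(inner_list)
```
[6, 1, 31]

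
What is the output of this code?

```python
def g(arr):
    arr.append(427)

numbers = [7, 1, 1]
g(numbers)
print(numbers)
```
[7, 1, 1, 427]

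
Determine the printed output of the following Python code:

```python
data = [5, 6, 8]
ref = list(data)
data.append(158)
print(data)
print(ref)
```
[5, 6, 8, 158]
[5, 6, 8]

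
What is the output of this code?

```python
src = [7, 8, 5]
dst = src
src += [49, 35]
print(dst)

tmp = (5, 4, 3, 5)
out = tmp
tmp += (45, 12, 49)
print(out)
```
[7, 8, 5, 49, 35]
(5, 4, 3, 5)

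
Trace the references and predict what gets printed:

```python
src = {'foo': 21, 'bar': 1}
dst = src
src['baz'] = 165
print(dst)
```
{'foo': 21, 'bar': 1, 'baz': 165}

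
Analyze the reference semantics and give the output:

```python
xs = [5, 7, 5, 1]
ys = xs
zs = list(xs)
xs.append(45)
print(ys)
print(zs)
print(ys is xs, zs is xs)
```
[5, 7, 5, 1, 45]
[5, 7, 5, 1]
True False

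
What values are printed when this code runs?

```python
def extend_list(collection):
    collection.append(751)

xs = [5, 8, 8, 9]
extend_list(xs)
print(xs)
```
[5, 8, 8, 9, 751]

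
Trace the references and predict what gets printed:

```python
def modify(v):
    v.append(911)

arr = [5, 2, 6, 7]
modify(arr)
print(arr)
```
[5, 2, 6, 7, 911]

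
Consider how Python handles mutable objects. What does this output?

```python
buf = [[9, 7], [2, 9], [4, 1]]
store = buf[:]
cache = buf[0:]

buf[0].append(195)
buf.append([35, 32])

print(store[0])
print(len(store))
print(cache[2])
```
[9, 7, 195]
3
[4, 1]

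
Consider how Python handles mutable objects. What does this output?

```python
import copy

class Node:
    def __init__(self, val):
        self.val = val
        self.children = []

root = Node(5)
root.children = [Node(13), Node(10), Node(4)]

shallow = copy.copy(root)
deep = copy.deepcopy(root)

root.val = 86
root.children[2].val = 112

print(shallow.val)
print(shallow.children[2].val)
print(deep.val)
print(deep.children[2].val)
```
5
112
5
4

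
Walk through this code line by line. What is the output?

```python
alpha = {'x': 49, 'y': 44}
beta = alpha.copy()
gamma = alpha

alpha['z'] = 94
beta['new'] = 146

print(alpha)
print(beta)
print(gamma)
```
{'x': 49, 'y': 44, 'z': 94}
{'x': 49, 'y': 44, 'new': 146}
{'x': 49, 'y': 44, 'z': 94}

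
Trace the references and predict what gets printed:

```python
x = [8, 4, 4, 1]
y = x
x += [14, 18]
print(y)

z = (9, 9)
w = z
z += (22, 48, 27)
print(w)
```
[8, 4, 4, 1, 14, 18]
(9, 9)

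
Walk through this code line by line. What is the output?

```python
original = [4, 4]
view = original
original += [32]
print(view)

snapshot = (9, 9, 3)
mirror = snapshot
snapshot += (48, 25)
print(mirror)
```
[4, 4, 32]
(9, 9, 3)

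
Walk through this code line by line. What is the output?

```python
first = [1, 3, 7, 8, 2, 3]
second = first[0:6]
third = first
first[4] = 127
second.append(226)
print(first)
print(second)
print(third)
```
[1, 3, 7, 8, 127, 3]
[1, 3, 7, 8, 2, 3, 226]
[1, 3, 7, 8, 127, 3]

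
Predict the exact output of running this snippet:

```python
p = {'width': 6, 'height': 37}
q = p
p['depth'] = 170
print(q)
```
{'width': 6, 'height': 37, 'depth': 170}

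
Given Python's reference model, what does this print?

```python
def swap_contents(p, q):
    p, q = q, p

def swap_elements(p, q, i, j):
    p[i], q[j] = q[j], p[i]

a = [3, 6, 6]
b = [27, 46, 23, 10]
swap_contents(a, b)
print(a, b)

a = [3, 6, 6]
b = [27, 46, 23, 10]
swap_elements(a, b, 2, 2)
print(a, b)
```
[3, 6, 6] [27, 46, 23, 10]
[3, 6, 23] [27, 46, 6, 10]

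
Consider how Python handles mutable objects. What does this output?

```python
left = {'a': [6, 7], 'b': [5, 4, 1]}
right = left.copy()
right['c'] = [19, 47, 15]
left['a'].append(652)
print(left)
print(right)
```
{'a': [6, 7, 652], 'b': [5, 4, 1]}
{'a': [6, 7, 652], 'b': [5, 4, 1], 'c': [19, 47, 15]}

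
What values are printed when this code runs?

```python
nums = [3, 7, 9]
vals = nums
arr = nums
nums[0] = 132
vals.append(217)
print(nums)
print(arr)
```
[132, 7, 9, 217]
[132, 7, 9, 217]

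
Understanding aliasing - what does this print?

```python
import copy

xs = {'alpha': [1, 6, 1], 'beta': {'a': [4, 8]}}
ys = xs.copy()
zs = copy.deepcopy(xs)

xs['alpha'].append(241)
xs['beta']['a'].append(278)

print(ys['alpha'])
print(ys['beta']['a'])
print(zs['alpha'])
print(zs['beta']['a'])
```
[1, 6, 1, 241]
[4, 8, 278]
[1, 6, 1]
[4, 8]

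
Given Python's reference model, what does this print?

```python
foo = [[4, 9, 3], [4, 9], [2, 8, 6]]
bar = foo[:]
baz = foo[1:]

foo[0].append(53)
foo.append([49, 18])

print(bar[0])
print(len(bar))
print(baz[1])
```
[4, 9, 3, 53]
3
[2, 8, 6]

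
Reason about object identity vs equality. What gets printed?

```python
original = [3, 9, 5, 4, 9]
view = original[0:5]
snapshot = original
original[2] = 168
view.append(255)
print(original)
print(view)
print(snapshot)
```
[3, 9, 168, 4, 9]
[3, 9, 5, 4, 9, 255]
[3, 9, 168, 4, 9]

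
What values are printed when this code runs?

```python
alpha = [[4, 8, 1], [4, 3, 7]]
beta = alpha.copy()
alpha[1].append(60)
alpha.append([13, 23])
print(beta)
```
[[4, 8, 1], [4, 3, 7, 60]]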